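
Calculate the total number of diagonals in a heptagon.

Each of the 7 vertices connects to 4 non-adjacent vertices via diagonals.
Total connections = 7 × 4 = 28, but each diagonal is counted twice.
Number of diagonals = 28 / 2 = 14.

14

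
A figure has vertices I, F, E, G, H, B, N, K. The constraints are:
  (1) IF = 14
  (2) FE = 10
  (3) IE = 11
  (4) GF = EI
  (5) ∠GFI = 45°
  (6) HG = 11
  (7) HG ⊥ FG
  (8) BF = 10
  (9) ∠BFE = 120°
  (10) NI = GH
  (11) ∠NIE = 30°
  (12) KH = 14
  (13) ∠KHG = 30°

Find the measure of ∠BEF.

Step 1: By the law of cosines on triangle EFB: EB² = 10² + 10² − 2·10·10·cos(120°) = 300, so EB = 10·√3.
Step 2: By the inverse law of cosines on triangle BEF: cos(∠BEF) = ((10·√3)² + 10² − 10²) / (2·10·√3·10) = 300/346.41 = 0.866, so ∠BEF = 30°.

Therefore, the measure of angle ∠BEF = 30°.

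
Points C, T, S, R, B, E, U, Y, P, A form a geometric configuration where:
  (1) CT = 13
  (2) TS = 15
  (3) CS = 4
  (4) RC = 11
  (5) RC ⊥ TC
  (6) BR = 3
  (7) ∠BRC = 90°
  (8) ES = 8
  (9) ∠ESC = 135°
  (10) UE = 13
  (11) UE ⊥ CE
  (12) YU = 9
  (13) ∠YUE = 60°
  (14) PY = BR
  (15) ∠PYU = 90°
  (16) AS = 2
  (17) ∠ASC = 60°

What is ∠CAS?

Step 1: By the law of cosines on triangle ASC: AC² = 2² + 4² − 2·2·4·cos(60°) = 12, so AC = 2·√3.
Step 2: By the inverse law of cosines on triangle CAS: cos(∠CAS) = ((2·√3)² + 2² − 4²) / (2·2·√3·2) = 0/13.86 = 0, so ∠CAS = 90°.

Therefore, the measure of angle ∠CAS = 90°.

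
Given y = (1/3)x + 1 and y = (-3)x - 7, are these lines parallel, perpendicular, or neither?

Slope of line 1: m1 = 1/3
Slope of line 2: m2 = -3
m1 * m2 = (1/3) * (-3) = -1 = -1, so the lines are perpendicular.

Perpendicular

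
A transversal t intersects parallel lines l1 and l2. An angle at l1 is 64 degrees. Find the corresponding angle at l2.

Corresponding angles formed by parallel lines and a transversal are equal.
The given angle is 64 degrees.
The corresponding angle = 64 degrees.

64 degrees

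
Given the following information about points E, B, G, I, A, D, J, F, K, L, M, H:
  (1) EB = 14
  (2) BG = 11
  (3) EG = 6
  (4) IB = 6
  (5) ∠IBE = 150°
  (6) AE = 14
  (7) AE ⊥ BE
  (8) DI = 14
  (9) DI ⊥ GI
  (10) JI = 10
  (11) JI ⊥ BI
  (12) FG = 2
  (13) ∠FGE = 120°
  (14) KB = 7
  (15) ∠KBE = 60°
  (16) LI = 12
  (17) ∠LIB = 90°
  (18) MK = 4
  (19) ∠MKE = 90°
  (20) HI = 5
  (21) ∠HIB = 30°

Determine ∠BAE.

Step 1: By the law of cosines on triangle AEB: AB² = 14² + 14² − 2·14·14·cos(90°) = 392, so AB = 14·√2.
Step 2: By the inverse law of cosines on triangle BAE: cos(∠BAE) = ((14·√2)² + 14² − 14²) / (2·14·√2·14) = 392/554.37 = 0.7071, so ∠BAE = 45°.

Therefore, the measure of angle ∠BAE = 45°.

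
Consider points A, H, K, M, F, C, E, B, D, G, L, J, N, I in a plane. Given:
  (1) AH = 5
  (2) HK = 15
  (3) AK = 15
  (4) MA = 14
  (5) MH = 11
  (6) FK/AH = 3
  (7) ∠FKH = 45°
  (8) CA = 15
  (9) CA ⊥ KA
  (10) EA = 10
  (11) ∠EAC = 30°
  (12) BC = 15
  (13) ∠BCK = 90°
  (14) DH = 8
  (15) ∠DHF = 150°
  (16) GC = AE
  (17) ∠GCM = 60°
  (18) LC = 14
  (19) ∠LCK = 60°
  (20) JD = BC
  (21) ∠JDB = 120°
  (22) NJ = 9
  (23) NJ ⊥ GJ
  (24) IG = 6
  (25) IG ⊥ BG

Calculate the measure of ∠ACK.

Step 1: By the law of cosines on triangle CAK: CK² = 15² + 15² − 2·15·15·cos(90°) = 450, so CK = 15·√2.
Step 2: By the inverse law of cosines on triangle ACK: cos(∠ACK) = (15² + (15·√2)² − 15²) / (2·15·15·√2) = 450/636.4 = 0.7071, so ∠ACK = 45°.

Therefore, the measure of angle ∠ACK = 45°.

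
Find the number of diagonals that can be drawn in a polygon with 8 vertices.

Each of the 8 vertices connects to 5 non-adjacent vertices via diagonals.
Total connections = 8 × 5 = 40, but each diagonal is counted twice.
Number of diagonals = 40 / 2 = 20.

20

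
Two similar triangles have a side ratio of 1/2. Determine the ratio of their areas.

The ratio of areas of similar triangles equals the square of the side ratio.
Side ratio = 1:2
Area ratio = (1/2)^2 = 1/4 = 1:4

1:4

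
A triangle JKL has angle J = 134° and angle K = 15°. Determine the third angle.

angle L = 180 - 134 - 15 = 31 degrees.

31 degrees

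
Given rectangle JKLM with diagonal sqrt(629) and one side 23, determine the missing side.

The diagonal of a rectangle forms a right triangle with the two sides.
Rearranging the Pythagorean theorem: missing side = sqrt(d^2 - known^2).
= sqrt(629 - 529) = sqrt(100) = 10.

10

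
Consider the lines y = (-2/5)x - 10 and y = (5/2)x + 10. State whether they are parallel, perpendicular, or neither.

Slope of line 1: m1 = -2/5
Slope of line 2: m2 = 5/2
Two lines are perpendicular when the product of their slopes is -1 (negative reciprocals).
m1 * m2 = (-2/5) * (5/2) = -1, confirming perpendicularity.

Perpendicular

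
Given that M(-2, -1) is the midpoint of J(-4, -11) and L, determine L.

Using the midpoint formula: M = ((x1 + x2)/2, (y1 + y2)/2)
We know M = (-2, -1) and J = (-4, -11)
For x: -2 = (-4 + x2)/2, so x2 = 2*-2 - -4 = 0
For y: -1 = (-11 + y2)/2, so y2 = 2*-1 - -11 = 9
L = (0, 9)

(0, 9)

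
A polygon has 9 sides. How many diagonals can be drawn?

Total line segments between 9 vertices = C(9,2) = 36.
Subtract the 9 sides: 36 - 9 = 27 diagonals.

27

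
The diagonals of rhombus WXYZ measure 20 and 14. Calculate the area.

Area = (20 * 14) / 2 = 280 / 2 = 140

140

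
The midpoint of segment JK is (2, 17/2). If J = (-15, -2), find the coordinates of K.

Using the midpoint formula: M = ((x1 + x2)/2, (y1 + y2)/2)
We know M = (2, 17/2) and J = (-15, -2)
For x: 2 = (-15 + x2)/2, so x2 = 2*2 - -15 = 19
For y: 17/2 = (-2 + y2)/2, so y2 = 2*17/2 - -2 = 19
K = (19, 19)

(19, 19)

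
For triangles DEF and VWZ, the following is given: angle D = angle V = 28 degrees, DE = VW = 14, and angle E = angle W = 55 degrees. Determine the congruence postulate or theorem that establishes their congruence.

Consider the given information: angle D = angle V = 28 degrees, DE = VW = 14, and angle E = angle W = 55 degrees
This is not SSS or AAS: SSS requires all three pairs of sides, but we don't have that. AAS requires two angles and a non-included side.
The correct criterion is ASA. Two pairs of corresponding angles and the included side are equal (Angle-Side-Angle).

ASA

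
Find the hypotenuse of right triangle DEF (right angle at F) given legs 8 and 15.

DE = sqrt(8^2 + 15^2) = sqrt(289) = 17

17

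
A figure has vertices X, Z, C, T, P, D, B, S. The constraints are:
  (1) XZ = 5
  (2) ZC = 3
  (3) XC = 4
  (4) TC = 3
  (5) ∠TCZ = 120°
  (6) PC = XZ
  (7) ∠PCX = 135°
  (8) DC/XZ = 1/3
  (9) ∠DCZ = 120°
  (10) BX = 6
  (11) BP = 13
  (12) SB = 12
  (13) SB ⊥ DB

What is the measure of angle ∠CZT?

Step 1: By the law of cosines on triangle ZCT: ZT² = 3² + 3² − 2·3·3·cos(120°) = 27, so ZT = 3·√3.
Step 2: By the inverse law of cosines on triangle CZT: cos(∠CZT) = (3² + (3·√3)² − 3²) / (2·3·3·√3) = 27/31.18 = 0.866, so ∠CZT = 30°.

Therefore, the measure of angle ∠CZT = 30°.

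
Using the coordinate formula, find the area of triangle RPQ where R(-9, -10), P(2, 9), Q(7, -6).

The Shoelace formula computes the area from vertex coordinates by summing cross products.
For vertices (-9,-10), (2,9), (7,-6):
Signed sum = -9*9 - 2*-10 + 2*-6 - 7*9 + 7*-10 - -9*-6
= -61 + -75 + -124 = -260
Area = (1/2)|-260| = 130.

130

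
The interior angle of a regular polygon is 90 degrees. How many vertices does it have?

Each interior angle of a regular n-gon is (n - 2) * 180 / n.
Setting this equal to 90:
(n - 2) * 180 / n = 90
Each exterior angle = 180 - 90 = 90 degrees.
Since exterior angles sum to 360: n = 360 / 90 = 4.

4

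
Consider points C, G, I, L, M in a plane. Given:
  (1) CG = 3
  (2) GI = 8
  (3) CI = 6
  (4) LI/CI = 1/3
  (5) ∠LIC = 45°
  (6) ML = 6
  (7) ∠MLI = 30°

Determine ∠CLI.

From the given relations: LI = 1/3·CI = 1/3·6 = 2.
Step 1: By the law of cosines on triangle LIC: LC² = 2² + 6² − 2·2·6·cos(45°) = 23.03, so LC ≈ 4.8.
Step 2: By the inverse law of cosines on triangle CLI: cos(∠CLI) = (4.8² + 2² − 6²) / (2·4.8·2) = -8.97/19.2 = -0.4673, so ∠CLI = 117.86°.

Therefore, the measure of angle ∠CLI = 117.86°.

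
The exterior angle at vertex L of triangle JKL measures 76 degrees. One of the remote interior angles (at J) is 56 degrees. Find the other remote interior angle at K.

By the exterior angle theorem: exterior angle = sum of remote interior angles.
76 = 56 + angle K
angle K = 76 - 56 = 20 degrees

20 degrees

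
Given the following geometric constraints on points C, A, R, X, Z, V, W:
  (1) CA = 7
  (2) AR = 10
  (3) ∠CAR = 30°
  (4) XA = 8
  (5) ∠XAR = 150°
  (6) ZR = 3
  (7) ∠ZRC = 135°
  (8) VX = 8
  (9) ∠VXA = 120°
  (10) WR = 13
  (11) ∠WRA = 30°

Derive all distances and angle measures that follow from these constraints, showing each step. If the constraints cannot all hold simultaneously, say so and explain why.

The constraints are consistent.

Step 1: From CA = 7, AR = 10, and ∠CAR = 30°, by the law of cosines:
  CR² = CA² + AR² - 2·CA·AR·cos(30°) = 49 + 100 - 121.2 = 27.76
  CR ≈ 5.27

Step 2: From AX = 8, XV = 8, and ∠AXV = 120°, by the law of cosines:
  AV² = AX² + XV² - 2·AX·XV·cos(120°) = 64 + 64 + 64 = 192
  AV = 8·√3

Step 3: From AR = 10, RW = 13, and ∠ARW = 30°, by the law of cosines:
  AW² = AR² + RW² - 2·AR·RW·cos(30°) = 100 + 169 - 225.2 = 43.83
  AW ≈ 6.62

Step 4: From RA = 10, AX = 8, and ∠RAX = 150°, by the law of cosines:
  RX² = RA² + AX² - 2·RA·AX·cos(150°) = 100 + 64 + 138.6 = 302.6
  RX ≈ 17.39

Step 5: From CR = 5.27, RZ = 3, and ∠CRZ = 135°, by the law of cosines:
  CZ² = CR² + RZ² - 2·CR·RZ·cos(135°) = 27.76 + 9 + 22.35 = 59.11
  CZ ≈ 7.69

Step 6: From CA = 7, CR = 5.27, AR = 10, by the inverse law of cosines:
  cos(∠ACR) = (CA² + CR² - AR²) / (2·CA·CR)
  ∠ACR = 108.37°

Step 7: From AR = 10, AW = 6.62, RW = 13, by the inverse law of cosines:
  cos(∠RAW) = (AR² + AW² - RW²) / (2·AR·AW)
  ∠RAW = 100.96°

Step 8: From AV = 8·√3, AX = 8, VX = 8, by the inverse law of cosines:
  cos(∠VAX) = (AV² + AX² - VX²) / (2·AV·AX)
  ∠VAX = 30°

Step 9: From RA = 10, RC = 5.27, AC = 7, by the inverse law of cosines:
  cos(∠ARC) = (RA² + RC² - AC²) / (2·RA·RC)
  ∠ARC = 41.63°

Step 10: From RA = 10, RX = 17.39, AX = 8, by the inverse law of cosines:
  cos(∠ARX) = (RA² + RX² - AX²) / (2·RA·RX)
  ∠ARX = 13.29°

Step 11: From XA = 8, XR = 17.39, AR = 10, by the inverse law of cosines:
  cos(∠AXR) = (XA² + XR² - AR²) / (2·XA·XR)
  ∠AXR = 16.71°

Step 12: From VA = 8·√3, VX = 8, AX = 8, by the inverse law of cosines:
  cos(∠AVX) = (VA² + VX² - AX²) / (2·VA·VX)
  ∠AVX = 30°

Step 13: From WA = 6.62, WR = 13, AR = 10, by the inverse law of cosines:
  cos(∠AWR) = (WA² + WR² - AR²) / (2·WA·WR)
  ∠AWR = 49.04°

Step 14: From CR = 5.27, CZ = 7.69, RZ = 3, by the inverse law of cosines:
  cos(∠RCZ) = (CR² + CZ² - RZ²) / (2·CR·CZ)
  ∠RCZ = 16.02°

Step 15: From ZC = 7.69, ZR = 3, CR = 5.27, by the inverse law of cosines:
  cos(∠CZR) = (ZC² + ZR² - CR²) / (2·ZC·ZR)
  ∠CZR = 28.98°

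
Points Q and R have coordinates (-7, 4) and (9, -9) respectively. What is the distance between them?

d = sqrt((9 - -7)^2 + (-9 - 4)^2)
d = sqrt(16^2 + -13^2)
d = sqrt(256 + 169)
d = sqrt(425) = 5*sqrt(17)

5*sqrt(17)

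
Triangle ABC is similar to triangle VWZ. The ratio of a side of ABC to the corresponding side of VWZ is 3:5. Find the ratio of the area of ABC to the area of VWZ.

The ratio of areas of similar triangles equals the square of the side ratio.
Side ratio = 3:5
Area ratio = (3/5)^2 = 9/25 = 9:25

9:25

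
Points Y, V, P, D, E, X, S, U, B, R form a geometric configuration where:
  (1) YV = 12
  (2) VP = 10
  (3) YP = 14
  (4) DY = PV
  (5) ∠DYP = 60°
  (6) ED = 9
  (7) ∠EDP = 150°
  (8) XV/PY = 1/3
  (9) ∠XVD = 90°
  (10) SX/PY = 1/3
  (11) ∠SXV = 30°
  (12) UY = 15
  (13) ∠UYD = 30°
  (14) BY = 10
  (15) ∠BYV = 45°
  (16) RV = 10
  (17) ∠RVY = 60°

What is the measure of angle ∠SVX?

From the given relations: XV = 1/3·PY = 1/3·14 ≈ 4.67; SX = 1/3·PY = 1/3·14 ≈ 4.67.
Step 1: By the law of cosines on triangle VXS: VS² = 4.67² + 4.67² − 2·4.67·4.67·cos(30°) = 5.84, so VS ≈ 2.42.
Step 2: By the inverse law of cosines on triangle SVX: cos(∠SVX) = (2.42² + 4.67² − 4.67²) / (2·2.42·4.67) = 5.84/22.55 = 0.2588, so ∠SVX = 75°.

Therefore, the measure of angle ∠SVX = 75°.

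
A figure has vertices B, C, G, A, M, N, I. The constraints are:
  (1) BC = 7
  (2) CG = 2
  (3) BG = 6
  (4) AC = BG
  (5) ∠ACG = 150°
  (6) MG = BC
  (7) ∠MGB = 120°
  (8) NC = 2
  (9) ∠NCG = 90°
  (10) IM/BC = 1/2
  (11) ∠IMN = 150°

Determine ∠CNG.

Step 1: By the law of cosines on triangle NCG: NG² = 2² + 2² − 2·2·2·cos(90°) = 8, so NG = 2·√2.
Step 2: By the inverse law of cosines on triangle CNG: cos(∠CNG) = (2² + (2·√2)² − 2²) / (2·2·2·√2) = 8/11.31 = 0.7071, so ∠CNG = 45°.

Therefore, the measure of angle ∠CNG = 45°.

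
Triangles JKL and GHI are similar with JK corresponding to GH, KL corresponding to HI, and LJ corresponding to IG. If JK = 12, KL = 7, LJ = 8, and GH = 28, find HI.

Since the triangles are similar, the ratio of corresponding sides is constant.
Scale factor k = GH / JK = 28 / 12 = 7/3
HI = k * KL = 7/3 * 7 = 49/3

49/3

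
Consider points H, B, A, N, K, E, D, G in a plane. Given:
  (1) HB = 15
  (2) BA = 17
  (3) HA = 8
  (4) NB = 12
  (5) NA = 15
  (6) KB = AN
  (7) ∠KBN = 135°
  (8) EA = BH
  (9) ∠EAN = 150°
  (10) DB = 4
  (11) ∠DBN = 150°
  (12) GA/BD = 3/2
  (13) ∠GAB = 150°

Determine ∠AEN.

From the given relations: EA = BH = 15.
Step 1: By the law of cosines on triangle EAN: EN² = 15² + 15² − 2·15·15·cos(150°) = 839.71, so EN ≈ 28.98.
Step 2: By the inverse law of cosines on triangle AEN: cos(∠AEN) = (15² + 28.98² − 15²) / (2·15·28.98) = 839.71/869.33 = 0.9659, so ∠AEN = 15°.

Therefore, the measure of angle ∠AEN = 15°.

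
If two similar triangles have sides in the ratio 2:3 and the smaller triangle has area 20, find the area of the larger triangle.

For similar figures, the area ratio equals the square of the side ratio.
Side ratio (the smaller triangle to the larger triangle) = 2:3, so area ratio = 2^2:3^2 = 4:9.
If the area of the smaller triangle is 20, then the area of the larger triangle = 20 * (9/4) = 45.

45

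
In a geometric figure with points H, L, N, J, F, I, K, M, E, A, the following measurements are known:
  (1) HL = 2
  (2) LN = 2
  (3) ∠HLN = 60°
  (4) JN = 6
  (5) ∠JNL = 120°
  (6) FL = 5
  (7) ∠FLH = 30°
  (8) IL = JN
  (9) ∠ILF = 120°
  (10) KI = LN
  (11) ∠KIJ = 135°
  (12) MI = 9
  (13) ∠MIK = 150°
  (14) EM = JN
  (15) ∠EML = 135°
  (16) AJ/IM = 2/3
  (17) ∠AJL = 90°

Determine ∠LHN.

Step 1: By the law of cosines on triangle HLN: HN² = 2² + 2² − 2·2·2·cos(60°) = 4, so HN = 2.
Step 2: By the inverse law of cosines on triangle LHN: cos(∠LHN) = (2² + 2² − 2²) / (2·2·2) = 4/8 = 0.5, so ∠LHN = 60°.

Therefore, the measure of angle ∠LHN = 60°.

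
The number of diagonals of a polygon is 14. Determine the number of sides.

Using d = n(n - 3)/2, we solve 14 = n(n - 3)/2.
So n(n - 3) = 28.
Testing n = 7: 7 * 4 = 28 = 28. Correct.
The polygon has 7 sides.

7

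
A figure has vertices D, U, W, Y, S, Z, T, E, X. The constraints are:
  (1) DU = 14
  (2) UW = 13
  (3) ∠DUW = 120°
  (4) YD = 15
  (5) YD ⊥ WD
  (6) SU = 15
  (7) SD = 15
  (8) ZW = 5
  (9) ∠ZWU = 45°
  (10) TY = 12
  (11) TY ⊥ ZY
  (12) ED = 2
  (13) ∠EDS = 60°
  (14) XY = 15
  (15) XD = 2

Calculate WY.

Step 1: By the law of cosines on triangle DUW: DW² = 14² + 13² − 2·14·13·cos(120°) = 547, so DW ≈ 23.39.
Step 2: By the law of cosines on triangle WDY: WY² = 23.39² + 15² − 2·23.39·15·cos(90°) = 772, so WY = 2·√193.

Therefore, the length of WY = 2·√193.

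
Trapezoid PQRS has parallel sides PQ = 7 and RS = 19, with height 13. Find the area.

A trapezoid's area equals the midsegment times the height.
The midsegment is (7 + 19) / 2 = 13.
Area = 13 * 13 = 169.

169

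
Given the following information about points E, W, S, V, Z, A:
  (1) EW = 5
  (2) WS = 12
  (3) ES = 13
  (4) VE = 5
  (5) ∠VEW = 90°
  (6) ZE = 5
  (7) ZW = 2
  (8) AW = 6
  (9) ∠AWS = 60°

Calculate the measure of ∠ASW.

Step 1: By the law of cosines on triangle SWA: SA² = 12² + 6² − 2·12·6·cos(60°) = 108, so SA = 6·√3.
Step 2: By the inverse law of cosines on triangle ASW: cos(∠ASW) = ((6·√3)² + 12² − 6²) / (2·6·√3·12) = 216/249.42 = 0.866, so ∠ASW = 30°.

Therefore, the measure of angle ∠ASW = 30°.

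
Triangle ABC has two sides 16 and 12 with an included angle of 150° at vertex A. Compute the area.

When two sides and the included angle are known, the area formula is (1/2)ab sin(C).
The height from one side to the opposite vertex is 12 sin(150°) = 6.
Area = (1/2) * 16 * 6 = 48.

48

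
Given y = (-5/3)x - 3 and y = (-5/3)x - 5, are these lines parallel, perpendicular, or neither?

Slope of line 1: m1 = -5/3
Slope of line 2: m2 = -5/3
Two lines are parallel if and only if they have equal slopes (or both are vertical).
Here m1 = m2 = -5/3, confirming the lines are parallel.

Parallel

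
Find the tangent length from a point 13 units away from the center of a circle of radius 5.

The tangent, radius, and line from the external point to the center form a right triangle.
The right angle is where the tangent meets the radius.
By the Pythagorean theorem: tangent² + 5² = 13²
tangent² = 169 - 25 = 144
tangent = 12

12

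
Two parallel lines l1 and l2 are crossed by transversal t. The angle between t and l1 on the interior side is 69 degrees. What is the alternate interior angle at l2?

Alternate interior angles are equal: 69 degrees.

69 degrees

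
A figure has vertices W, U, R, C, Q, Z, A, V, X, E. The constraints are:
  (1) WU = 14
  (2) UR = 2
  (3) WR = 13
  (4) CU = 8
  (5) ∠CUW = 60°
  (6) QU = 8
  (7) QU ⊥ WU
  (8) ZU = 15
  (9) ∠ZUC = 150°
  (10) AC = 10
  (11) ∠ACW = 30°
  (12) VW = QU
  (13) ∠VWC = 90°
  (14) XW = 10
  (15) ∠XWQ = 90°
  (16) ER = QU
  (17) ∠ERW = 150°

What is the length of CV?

From the given relations: VW = QU = 8.
Step 1: By the law of cosines on triangle CUW: CW² = 8² + 14² − 2·8·14·cos(60°) = 148, so CW = 2·√37.
Step 2: By the law of cosines on triangle CWV: CV² = (2·√37)² + 8² − 2·2·√37·8·cos(90°) = 212, so CV = 2·√53.

Therefore, the length of CV = 2·√53.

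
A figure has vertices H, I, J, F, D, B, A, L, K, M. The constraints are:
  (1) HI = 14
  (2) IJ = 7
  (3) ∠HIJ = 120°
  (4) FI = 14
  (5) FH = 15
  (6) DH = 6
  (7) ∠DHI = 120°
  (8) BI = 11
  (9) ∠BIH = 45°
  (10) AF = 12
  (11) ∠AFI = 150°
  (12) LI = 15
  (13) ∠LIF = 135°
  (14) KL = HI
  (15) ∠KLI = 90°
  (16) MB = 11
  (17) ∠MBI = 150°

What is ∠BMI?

Step 1: By the law of cosines on triangle MBI: MI² = 11² + 11² − 2·11·11·cos(150°) = 451.58, so MI ≈ 21.25.
Step 2: By the inverse law of cosines on triangle BMI: cos(∠BMI) = (11² + 21.25² − 11²) / (2·11·21.25) = 451.58/467.51 = 0.9659, so ∠BMI = 15°.

Therefore, the measure of angle ∠BMI = 15°.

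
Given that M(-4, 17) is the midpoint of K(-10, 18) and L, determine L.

Using the midpoint formula: M = ((x1 + x2)/2, (y1 + y2)/2)
We know M = (-4, 17) and K = (-10, 18)
For x: -4 = (-10 + x2)/2, so x2 = 2*-4 - -10 = 2
For y: 17 = (18 + y2)/2, so y2 = 2*17 - 18 = 16
L = (2, 16)

(2, 16)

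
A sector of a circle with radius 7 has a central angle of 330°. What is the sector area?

Sector area = πr² × θ/360
= π × 7² × 11/12
= π × 49 × 11/12
= 539*pi/12

539*pi/12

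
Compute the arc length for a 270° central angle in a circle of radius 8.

Arc length = 2π(8)(3/4) = 12*pi

12*pi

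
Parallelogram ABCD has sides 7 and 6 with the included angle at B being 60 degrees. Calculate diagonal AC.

Law of cosines: d^2 = 7^2 + 6^2 - 2(7)(6)cos(60°) = 43, so d = sqrt(43).

sqrt(43)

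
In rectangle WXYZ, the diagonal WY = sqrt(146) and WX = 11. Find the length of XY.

The diagonal of a rectangle forms a right triangle with the two sides.
Rearranging the Pythagorean theorem: missing side = sqrt(d^2 - known^2).
= sqrt(146 - 121) = sqrt(25) = 5.

5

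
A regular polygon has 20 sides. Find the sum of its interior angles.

The sum of interior angles of an n-sided polygon is (n - 2) * 180.
For n = 20: (20 - 2) * 180 = 18 * 180 = 3240 degrees.

3240 degrees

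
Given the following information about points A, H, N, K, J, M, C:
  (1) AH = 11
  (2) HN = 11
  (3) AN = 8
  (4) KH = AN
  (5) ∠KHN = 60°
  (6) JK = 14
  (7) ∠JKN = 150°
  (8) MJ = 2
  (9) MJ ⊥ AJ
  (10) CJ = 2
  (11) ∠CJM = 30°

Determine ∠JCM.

Step 1: By the law of cosines on triangle CJM: CM² = 2² + 2² − 2·2·2·cos(30°) = 1.07, so CM ≈ 1.04.
Step 2: By the inverse law of cosines on triangle JCM: cos(∠JCM) = (2² + 1.04² − 2²) / (2·2·1.04) = 1.07/4.14 = 0.2588, so ∠JCM = 75°.

Therefore, the measure of angle ∠JCM = 75°.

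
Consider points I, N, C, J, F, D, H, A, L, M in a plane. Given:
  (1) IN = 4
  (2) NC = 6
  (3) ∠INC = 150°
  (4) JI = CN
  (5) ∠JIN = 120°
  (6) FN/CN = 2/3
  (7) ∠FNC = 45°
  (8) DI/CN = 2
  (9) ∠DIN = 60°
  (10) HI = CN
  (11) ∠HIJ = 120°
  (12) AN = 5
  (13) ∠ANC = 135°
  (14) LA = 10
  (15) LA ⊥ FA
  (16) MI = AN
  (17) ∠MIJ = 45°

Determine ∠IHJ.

From the given relations: HI = CN = 6; JI = CN = 6.
Step 1: By the law of cosines on triangle HIJ: HJ² = 6² + 6² − 2·6·6·cos(120°) = 108, so HJ = 6·√3.
Step 2: By the inverse law of cosines on triangle IHJ: cos(∠IHJ) = (6² + (6·√3)² − 6²) / (2·6·6·√3) = 108/124.71 = 0.866, so ∠IHJ = 30°.

Therefore, the measure of angle ∠IHJ = 30°.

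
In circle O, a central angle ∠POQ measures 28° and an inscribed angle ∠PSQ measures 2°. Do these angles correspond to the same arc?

By the inscribed angle theorem, the inscribed angle for a central angle of 28° should be 28° / 2 = 14°.
The given inscribed angle is 2°, which does not equal 14°.
Therefore, no, they do not correspond to the same arc.

No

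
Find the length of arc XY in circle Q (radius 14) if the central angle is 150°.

Arc length = 2πr × θ/360
= 2π × 14 × 5/12
= 35*pi/3

35*pi/3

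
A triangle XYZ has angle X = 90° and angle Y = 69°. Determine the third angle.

By the triangle angle sum property, the three interior angles of any triangle add up to 180°.
We know angle X = 90° and angle Y = 69°, so their sum is 159°.
Therefore angle Z = 180° - 159° = 21°.

21 degrees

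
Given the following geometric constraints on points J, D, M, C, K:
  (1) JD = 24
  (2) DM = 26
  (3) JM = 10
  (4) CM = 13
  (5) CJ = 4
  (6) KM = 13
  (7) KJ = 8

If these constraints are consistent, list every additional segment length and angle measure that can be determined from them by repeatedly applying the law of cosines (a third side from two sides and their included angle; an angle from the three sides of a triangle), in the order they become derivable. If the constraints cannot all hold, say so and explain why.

The constraints are consistent. Derivable facts, in order:
After 1 step:
- ∠CJM = 131.49°
- ∠CMJ = 13.33°
- ∠DJM = 90°
- ∠DMJ = 67.38°
- ∠JCM = 35.18°
- ∠JDM = 22.62°
- ∠JKM = 50.25°
- ∠JMK = 37.96°
- ∠KJM = 91.79°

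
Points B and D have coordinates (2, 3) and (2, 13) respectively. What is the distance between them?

d = sqrt((2 - 2)^2 + (13 - 3)^2)
d = sqrt(0^2 + 10^2)
d = sqrt(0 + 100)
d = sqrt(100) = 10

10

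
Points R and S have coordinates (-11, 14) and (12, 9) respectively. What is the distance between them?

d = sqrt((12 - -11)^2 + (9 - 14)^2)
d = sqrt(23^2 + -5^2)
d = sqrt(529 + 25)
d = sqrt(554)

sqrt(554)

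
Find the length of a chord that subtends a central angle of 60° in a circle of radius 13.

Drop a perpendicular from the center to the chord, bisecting both the chord and the central angle.
Each half-chord = r sin(θ/2) = 13 sin(30°).
The full chord = 2 × 13 × sin(30°) = 13.

13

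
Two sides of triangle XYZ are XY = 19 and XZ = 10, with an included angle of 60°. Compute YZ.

When two sides and the included angle are known, the law of cosines gives the third side.
c^2 = a^2 + b^2 - 2ab cos(C) generalizes the Pythagorean theorem to non-right triangles.
Here: YZ^2 = 361 + 100 - 380*(1/2) = 271
YZ = sqrt(271)

sqrt(271)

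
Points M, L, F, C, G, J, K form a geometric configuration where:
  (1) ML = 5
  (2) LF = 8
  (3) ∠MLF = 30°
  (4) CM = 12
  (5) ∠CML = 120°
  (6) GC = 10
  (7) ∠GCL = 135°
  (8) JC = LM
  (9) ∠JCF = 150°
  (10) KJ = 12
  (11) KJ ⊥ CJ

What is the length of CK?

From the given relations: JC = LM = 5.
Step 1: By the law of cosines on triangle CJK: CK² = 5² + 12² − 2·5·12·cos(90°) = 169, so CK = 13.

Therefore, the length of CK = 13.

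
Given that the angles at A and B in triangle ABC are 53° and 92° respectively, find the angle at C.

By the triangle angle sum property, the three interior angles of any triangle add up to 180°.
We know angle A = 53° and angle B = 92°, so their sum is 145°.
Therefore angle C = 180° - 145° = 35°.

35 degrees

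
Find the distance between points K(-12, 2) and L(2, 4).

The horizontal distance is |2 - -12| = 14 and the vertical distance is |4 - 2| = 2.
By the Pythagorean theorem, d = sqrt(14^2 + 2^2) = sqrt(200) = 10*sqrt(2).

10*sqrt(2)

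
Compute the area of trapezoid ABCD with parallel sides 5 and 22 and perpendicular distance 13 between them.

Area of a trapezoid = (base1 + base2) * height / 2
Area = (5 + 22) * 13 / 2
Area = 27 * 13 / 2
Area = 351 / 2
Area = 351/2

351/2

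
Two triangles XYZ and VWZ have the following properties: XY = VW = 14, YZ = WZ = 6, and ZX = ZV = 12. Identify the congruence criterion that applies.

The given information provides:
XY = VW = 14, YZ = WZ = 6, and ZX = ZV = 12
This matches the SSS congruence theorem.
All three pairs of corresponding sides are equal (Side-Side-Side).

SSS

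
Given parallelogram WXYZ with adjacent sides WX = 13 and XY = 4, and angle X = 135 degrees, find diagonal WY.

The diagonal of a parallelogram can be found by treating two adjacent sides and the diagonal as a triangle.
Applying the law of cosines with sides 13, 4 and included angle 135°:
d^2 = 169 + 16 - 104*cos(135°) = 52*sqrt(2) + 185
d = sqrt(52*sqrt(2) + 185)

sqrt(52*sqrt(2) + 185)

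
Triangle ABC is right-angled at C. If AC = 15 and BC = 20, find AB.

In a right triangle, the square of the hypotenuse equals the sum of the squares of the two legs.
The legs are 15 and 20, so the hypotenuse = sqrt(225 + 400) = sqrt(625) = 25.

25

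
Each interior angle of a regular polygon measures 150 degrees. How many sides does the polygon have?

The exterior angle is the supplement of the interior angle: 180 - 150 = 30 degrees.
Since the exterior angles of any convex polygon sum to 360 degrees, the number of sides is 360 / 30 = 12.

12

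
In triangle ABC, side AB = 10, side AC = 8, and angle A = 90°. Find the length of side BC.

The included angle is 90°, so the triangle is right-angled at A. The opposite side BC is the hypotenuse.
By the Pythagorean theorem: BC = sqrt(10^2 + 8^2) = sqrt(164) = 2*sqrt(41).

2*sqrt(41)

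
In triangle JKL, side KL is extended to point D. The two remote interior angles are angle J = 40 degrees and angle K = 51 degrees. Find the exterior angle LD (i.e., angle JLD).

The interior angle at L is 180 - 40 - 51 = 89 degrees.
The exterior angle and interior angle at L are supplementary:
Exterior angle = 180 - 89 = 91 degrees.

91 degrees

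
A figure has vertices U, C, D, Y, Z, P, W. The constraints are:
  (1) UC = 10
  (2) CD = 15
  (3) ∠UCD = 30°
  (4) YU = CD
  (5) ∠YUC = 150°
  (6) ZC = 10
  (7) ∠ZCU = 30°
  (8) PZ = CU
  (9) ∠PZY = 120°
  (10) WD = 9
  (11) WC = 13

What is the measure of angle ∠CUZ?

Step 1: By the law of cosines on triangle UCZ: UZ² = 10² + 10² − 2·10·10·cos(30°) = 26.79, so UZ ≈ 5.18.
Step 2: By the inverse law of cosines on triangle CUZ: cos(∠CUZ) = (10² + 5.18² − 10²) / (2·10·5.18) = 26.79/103.53 = 0.2588, so ∠CUZ = 75°.

Therefore, the measure of angle ∠CUZ = 75°.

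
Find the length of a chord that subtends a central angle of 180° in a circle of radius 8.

Chord length = 2r sin(θ/2)
= 2 × 8 × sin(180°/2)
= 2 × 8 × sin(90°)
= 16

16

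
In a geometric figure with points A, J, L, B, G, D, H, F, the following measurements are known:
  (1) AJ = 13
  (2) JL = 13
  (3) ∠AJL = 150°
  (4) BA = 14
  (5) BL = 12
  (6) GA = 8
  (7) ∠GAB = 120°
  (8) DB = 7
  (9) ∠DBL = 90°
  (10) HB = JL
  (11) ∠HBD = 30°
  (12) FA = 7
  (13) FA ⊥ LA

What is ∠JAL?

Step 1: By the law of cosines on triangle AJL: AL² = 13² + 13² − 2·13·13·cos(150°) = 630.72, so AL ≈ 25.11.
Step 2: By the inverse law of cosines on triangle JAL: cos(∠JAL) = (13² + 25.11² − 13²) / (2·13·25.11) = 630.72/652.97 = 0.9659, so ∠JAL = 15°.

Therefore, the measure of angle ∠JAL = 15°.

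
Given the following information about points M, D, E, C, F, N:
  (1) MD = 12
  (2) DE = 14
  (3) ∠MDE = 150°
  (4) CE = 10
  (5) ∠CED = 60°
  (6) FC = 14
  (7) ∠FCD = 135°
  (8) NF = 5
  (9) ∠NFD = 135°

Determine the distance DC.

Step 1: By the law of cosines on triangle DEC: DC² = 14² + 10² − 2·14·10·cos(60°) = 156, so DC = 2·√39.

Therefore, the length of DC = 2·√39.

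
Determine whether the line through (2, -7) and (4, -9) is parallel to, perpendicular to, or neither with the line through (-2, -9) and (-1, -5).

Slope of line 1: m1 = (-9 - -7)/(4 - 2) = -2/2 = -1
Slope of line 2: m2 = (-5 - -9)/(-1 - -2) = 4/1 = 4
m1 != m2 (-1 != 4), so not parallel.
m1 * m2 = (-1) * (4) = -4 != -1, so not perpendicular.
The lines are neither parallel nor perpendicular.

Neither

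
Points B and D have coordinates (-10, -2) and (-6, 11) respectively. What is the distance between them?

The horizontal distance is |-6 - -10| = 4 and the vertical distance is |11 - -2| = 13.
By the Pythagorean theorem, d = sqrt(4^2 + 13^2) = sqrt(185).

sqrt(185)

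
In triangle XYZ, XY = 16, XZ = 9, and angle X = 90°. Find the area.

Area = (1/2) * XY * XZ * sin(X)
Area = (1/2) * 16 * 9 * sin(90°)
Area = (1/2) * 16 * 9 * 1
Area = 72

72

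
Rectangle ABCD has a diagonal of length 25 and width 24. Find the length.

b = sqrt(d^2 - a^2) = sqrt(625 - 576) = sqrt(49) = 7

7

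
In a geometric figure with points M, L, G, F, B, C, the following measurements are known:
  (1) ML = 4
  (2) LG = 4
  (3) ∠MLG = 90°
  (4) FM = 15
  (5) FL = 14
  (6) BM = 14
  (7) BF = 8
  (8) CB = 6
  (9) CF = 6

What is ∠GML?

Step 1: By the law of cosines on triangle MLG: MG² = 4² + 4² − 2·4·4·cos(90°) = 32, so MG = 4·√2.
Step 2: By the inverse law of cosines on triangle GML: cos(∠GML) = ((4·√2)² + 4² − 4²) / (2·4·√2·4) = 32/45.25 = 0.7071, so ∠GML = 45°.

Therefore, the measure of angle ∠GML = 45°.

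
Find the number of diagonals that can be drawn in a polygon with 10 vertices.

Total line segments between 10 vertices = C(10,2) = 45.
Subtract the 10 sides: 45 - 10 = 35 diagonals.

35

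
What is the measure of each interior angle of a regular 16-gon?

Each interior angle of a regular n-gon is (n - 2) * 180 / n.
For n = 16: (16 - 2) * 180 / 16 = 2520/16 = 315/2 degrees.

315/2 degrees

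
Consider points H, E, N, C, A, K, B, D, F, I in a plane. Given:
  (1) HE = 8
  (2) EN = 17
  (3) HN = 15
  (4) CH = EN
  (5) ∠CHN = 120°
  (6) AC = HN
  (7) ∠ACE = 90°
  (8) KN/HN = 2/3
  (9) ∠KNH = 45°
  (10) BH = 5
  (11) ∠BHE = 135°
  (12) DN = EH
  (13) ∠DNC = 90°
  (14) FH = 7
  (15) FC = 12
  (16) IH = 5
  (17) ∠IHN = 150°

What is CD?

From the given relations: CH = EN = 17; DN = EH = 8.
Step 1: By the law of cosines on triangle CHN: CN² = 17² + 15² − 2·17·15·cos(120°) = 769, so CN ≈ 27.73.
Step 2: By the law of cosines on triangle CND: CD² = 27.73² + 8² − 2·27.73·8·cos(90°) = 833, so CD = 7·√17.

Therefore, the length of CD = 7·√17.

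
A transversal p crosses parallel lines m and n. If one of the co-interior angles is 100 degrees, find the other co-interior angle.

Co-interior (same-side interior) angles are between the parallel lines on the same side of the transversal.
Unlike corresponding or alternate interior angles, they are supplementary rather than equal.
So the angle = 180 - 100 = 80 degrees.

80 degrees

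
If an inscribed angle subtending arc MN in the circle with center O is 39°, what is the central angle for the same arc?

Central angle = 2 × 39° = 78° (inscribed angle theorem).

78°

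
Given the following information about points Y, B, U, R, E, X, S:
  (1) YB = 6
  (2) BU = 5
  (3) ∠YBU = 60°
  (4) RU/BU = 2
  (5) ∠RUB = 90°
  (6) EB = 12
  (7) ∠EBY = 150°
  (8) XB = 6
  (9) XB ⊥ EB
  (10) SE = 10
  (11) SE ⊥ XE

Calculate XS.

Step 1: By the law of cosines on triangle EBX: EX² = 12² + 6² − 2·12·6·cos(90°) = 180, so EX = 6·√5.
Step 2: By the law of cosines on triangle XES: XS² = (6·√5)² + 10² − 2·6·√5·10·cos(90°) = 280, so XS = 2·√70.

Therefore, the length of XS = 2·√70.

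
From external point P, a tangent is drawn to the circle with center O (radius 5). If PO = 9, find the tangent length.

The tangent, radius, and line from the external point to the center form a right triangle.
The right angle is where the tangent meets the radius.
By the Pythagorean theorem: tangent² + 5² = 9²
tangent² = 81 - 25 = 56
tangent = 2*sqrt(14)

2*sqrt(14)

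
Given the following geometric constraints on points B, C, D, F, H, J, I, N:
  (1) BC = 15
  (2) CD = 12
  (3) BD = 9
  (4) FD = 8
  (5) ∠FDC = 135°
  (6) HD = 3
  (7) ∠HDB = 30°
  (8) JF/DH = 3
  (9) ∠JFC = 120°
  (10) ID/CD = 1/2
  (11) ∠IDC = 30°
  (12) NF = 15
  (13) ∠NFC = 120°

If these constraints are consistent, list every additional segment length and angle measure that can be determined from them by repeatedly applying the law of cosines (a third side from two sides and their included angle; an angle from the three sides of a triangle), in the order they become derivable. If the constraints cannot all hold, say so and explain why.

The constraints are consistent. Derivable facts, in order:
After 1 step:
- BH ≈ 6.58
- CF ≈ 18.54
- CI ≈ 7.44
- ∠BCD = 36.87°
- ∠BDC = 90°
- ∠CBD = 53.13°
After 2 steps:
- CJ ≈ 24.32
- CN ≈ 29.1
- ∠BHD = 136.81°
- ∠CFD = 27.24°
- ∠CID = 126.21°
- ∠DBH = 13.19°
- ∠DCF = 17.76°
- ∠DCI = 23.79°
After 3 steps:
- ∠CJF = 41.31°
- ∠CNF = 33.49°
- ∠FCJ = 18.69°
- ∠FCN = 26.51°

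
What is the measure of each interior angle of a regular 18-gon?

Each interior angle of a regular n-gon is (n - 2) * 180 / n.
For n = 18: (18 - 2) * 180 / 18 = 2880/18 = 160 degrees.

160 degrees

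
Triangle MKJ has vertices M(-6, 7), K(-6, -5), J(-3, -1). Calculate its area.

Shoelace: Area = (1/2)|-6(-5--1) + -6(-1-7) + -3(7--5)| = (1/2)(36) = 18

18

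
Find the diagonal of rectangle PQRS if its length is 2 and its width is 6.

A rectangle's diagonal splits it into two right triangles, with the diagonal as the hypotenuse.
By the Pythagorean theorem, d^2 = 2^2 + 6^2 = 40.
Therefore d = sqrt(40) = 2*sqrt(10).

2*sqrt(10)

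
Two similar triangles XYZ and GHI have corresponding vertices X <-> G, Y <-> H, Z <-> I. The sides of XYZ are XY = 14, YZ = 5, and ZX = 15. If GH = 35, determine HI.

k = 35/14 = 5/2. HI = 5/2 * 5 = 25/2.

25/2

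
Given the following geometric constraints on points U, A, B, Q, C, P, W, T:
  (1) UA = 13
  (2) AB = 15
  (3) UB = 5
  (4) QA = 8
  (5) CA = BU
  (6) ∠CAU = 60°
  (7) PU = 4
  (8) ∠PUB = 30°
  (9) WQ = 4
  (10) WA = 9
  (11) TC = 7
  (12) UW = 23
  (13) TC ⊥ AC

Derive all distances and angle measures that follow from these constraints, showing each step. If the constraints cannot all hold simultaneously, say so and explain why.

These constraints are not satisfiable: by the triangle inequality in triangle AUW, (1) UA = 13 and (10) WA = 9 force UW ≤ 13 + 9 = 22, but (12) says UW = 23. No planar figure meets all of them, so nothing further can be derived.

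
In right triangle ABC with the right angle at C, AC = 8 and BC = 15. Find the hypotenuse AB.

AB = sqrt(8^2 + 15^2) = sqrt(289) = 17

17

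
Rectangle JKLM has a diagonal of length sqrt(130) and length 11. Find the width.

Using the Pythagorean theorem: d^2 = a^2 + b^2
b^2 = d^2 - a^2
b^2 = 130 - 121
b^2 = 9
b = sqrt(9) = 3

3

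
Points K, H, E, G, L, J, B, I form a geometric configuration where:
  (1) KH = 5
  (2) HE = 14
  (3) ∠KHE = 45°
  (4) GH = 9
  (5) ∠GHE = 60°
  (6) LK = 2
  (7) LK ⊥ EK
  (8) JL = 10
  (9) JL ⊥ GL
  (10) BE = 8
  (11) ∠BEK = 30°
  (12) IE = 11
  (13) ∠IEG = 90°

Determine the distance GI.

Step 1: By the law of cosines on triangle EHG: EG² = 14² + 9² − 2·14·9·cos(60°) = 151, so EG = √151.
Step 2: By the law of cosines on triangle GEI: GI² = √151² + 11² − 2·√151·11·cos(90°) = 272, so GI = 4·√17.

Therefore, the length of GI = 4·√17.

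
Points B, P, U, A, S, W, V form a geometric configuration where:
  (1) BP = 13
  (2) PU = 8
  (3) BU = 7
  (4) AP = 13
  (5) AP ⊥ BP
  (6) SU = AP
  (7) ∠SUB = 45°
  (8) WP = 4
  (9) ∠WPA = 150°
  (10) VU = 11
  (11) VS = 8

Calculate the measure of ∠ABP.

Step 1: By the law of cosines on triangle BPA: BA² = 13² + 13² − 2·13·13·cos(90°) = 338, so BA = 13·√2.
Step 2: By the inverse law of cosines on triangle ABP: cos(∠ABP) = ((13·√2)² + 13² − 13²) / (2·13·√2·13) = 338/478 = 0.7071, so ∠ABP = 45°.

Therefore, the measure of angle ∠ABP = 45°.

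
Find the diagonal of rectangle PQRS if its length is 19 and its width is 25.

A rectangle's diagonal splits it into two right triangles, with the diagonal as the hypotenuse.
By the Pythagorean theorem, d^2 = 19^2 + 25^2 = 986.
Therefore d = sqrt(986).

sqrt(986)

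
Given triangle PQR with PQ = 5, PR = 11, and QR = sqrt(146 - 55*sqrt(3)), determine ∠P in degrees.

When all three sides of a triangle are known, the law of cosines can be rearranged to find any angle.
cos(C) = (a² + b² - c²) / (2ab) gives cos(P) = sqrt(3)/2.
Taking the inverse cosine: P = 30°.

30°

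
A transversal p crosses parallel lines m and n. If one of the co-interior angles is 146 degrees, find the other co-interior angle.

Co-interior (same-side interior) angles are between the parallel lines on the same side of the transversal.
Unlike corresponding or alternate interior angles, they are supplementary rather than equal.
So the angle = 180 - 146 = 34 degrees.

34 degrees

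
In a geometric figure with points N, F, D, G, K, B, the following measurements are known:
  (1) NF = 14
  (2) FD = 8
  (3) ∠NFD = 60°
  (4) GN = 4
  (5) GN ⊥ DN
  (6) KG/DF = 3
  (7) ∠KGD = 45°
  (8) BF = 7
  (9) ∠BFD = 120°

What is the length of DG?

Step 1: By the law of cosines on triangle DFN: DN² = 8² + 14² − 2·8·14·cos(60°) = 148, so DN = 2·√37.
Step 2: By the law of cosines on triangle DNG: DG² = (2·√37)² + 4² − 2·2·√37·4·cos(90°) = 164, so DG = 2·√41.

Therefore, the length of DG = 2·√41.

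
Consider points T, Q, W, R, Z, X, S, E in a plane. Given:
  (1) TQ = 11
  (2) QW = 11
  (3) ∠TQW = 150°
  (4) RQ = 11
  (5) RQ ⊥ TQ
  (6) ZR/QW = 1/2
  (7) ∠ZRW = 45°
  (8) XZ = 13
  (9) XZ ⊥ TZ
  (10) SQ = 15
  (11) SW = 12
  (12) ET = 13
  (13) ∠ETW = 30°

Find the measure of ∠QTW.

Step 1: By the law of cosines on triangle TQW: TW² = 11² + 11² − 2·11·11·cos(150°) = 451.58, so TW ≈ 21.25.
Step 2: By the inverse law of cosines on triangle QTW: cos(∠QTW) = (11² + 21.25² − 11²) / (2·11·21.25) = 451.58/467.51 = 0.9659, so ∠QTW = 15°.

Therefore, the measure of angle ∠QTW = 15°.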